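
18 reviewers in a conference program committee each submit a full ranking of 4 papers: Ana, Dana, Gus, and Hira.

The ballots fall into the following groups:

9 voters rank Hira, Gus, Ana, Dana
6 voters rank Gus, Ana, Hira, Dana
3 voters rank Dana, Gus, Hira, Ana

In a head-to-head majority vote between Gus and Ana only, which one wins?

Gus

Ballots ranking Gus above Ana: 9+6+3 = 18.
Ballots ranking Ana above Gus: 0.
Gus wins the head-to-head, 18–0.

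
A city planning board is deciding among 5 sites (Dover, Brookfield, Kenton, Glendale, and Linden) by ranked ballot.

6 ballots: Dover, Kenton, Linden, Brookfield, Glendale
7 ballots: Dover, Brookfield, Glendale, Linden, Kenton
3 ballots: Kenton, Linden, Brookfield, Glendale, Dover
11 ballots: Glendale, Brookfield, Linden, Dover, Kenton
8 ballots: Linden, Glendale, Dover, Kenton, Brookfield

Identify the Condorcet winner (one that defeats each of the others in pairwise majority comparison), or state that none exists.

Glendale

Head-to-head results (35 voters total):
Dover vs Brookfield: Dover wins 21–14.
Dover vs Kenton: Dover wins 32–3.
Dover vs Glendale: Glendale wins 22–13.
Dover vs Linden: Linden wins 22–13.
Brookfield vs Kenton: Brookfield wins 18–17.
Brookfield vs Glendale: Glendale wins 19–16.
Brookfield vs Linden: Brookfield wins 18–17.
Kenton vs Glendale: Glendale wins 26–9.
Kenton vs Linden: Linden wins 26–9.
Glendale vs Linden: Glendale wins 18–17.
Glendale beats each rival — Dover (22–13), Brookfield (19–16), Kenton (26–9), Linden (18–17) — so Glendale is the Condorcet winner.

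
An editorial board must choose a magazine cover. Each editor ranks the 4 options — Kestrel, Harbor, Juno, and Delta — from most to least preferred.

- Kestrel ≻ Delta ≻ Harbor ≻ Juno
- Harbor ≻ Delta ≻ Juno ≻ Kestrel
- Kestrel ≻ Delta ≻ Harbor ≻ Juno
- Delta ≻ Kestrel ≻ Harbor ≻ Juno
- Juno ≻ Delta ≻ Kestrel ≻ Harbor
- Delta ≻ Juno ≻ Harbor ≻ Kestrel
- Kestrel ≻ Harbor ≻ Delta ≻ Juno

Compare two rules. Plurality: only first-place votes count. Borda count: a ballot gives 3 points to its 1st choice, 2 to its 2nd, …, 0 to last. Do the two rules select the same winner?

Plurality first-place counts: Kestrel 3, Harbor 1, Juno 1, Delta 2 → Kestrel.
Borda totals: Kestrel 12, Harbor 9, Juno 6, Delta 15 → Delta.
The two rules disagree: plurality picks Kestrel, Borda picks Delta.

No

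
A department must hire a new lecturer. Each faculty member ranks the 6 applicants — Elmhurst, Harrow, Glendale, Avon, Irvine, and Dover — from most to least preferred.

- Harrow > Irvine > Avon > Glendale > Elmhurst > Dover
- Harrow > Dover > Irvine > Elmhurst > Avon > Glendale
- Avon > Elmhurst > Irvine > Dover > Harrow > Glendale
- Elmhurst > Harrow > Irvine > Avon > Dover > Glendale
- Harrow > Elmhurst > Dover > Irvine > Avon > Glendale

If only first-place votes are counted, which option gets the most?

Harrow

First-place vote totals:
  Elmhurst: 1
  Harrow: 3
  Glendale: 0
  Avon: 1
  Irvine: 0
  Dover: 0
Harrow has the most first-place votes.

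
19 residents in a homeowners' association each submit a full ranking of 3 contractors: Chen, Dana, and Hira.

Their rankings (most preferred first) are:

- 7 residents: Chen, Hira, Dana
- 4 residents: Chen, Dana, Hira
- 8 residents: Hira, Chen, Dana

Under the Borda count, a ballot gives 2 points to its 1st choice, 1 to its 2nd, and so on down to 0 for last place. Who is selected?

Borda scores:
  Chen: 7·2 + 4·2 + 8·1 = 30
  Dana: 7·0 + 4·1 + 8·0 = 4
  Hira: 7·1 + 4·0 + 8·2 = 23
Chen has the highest total.

Chen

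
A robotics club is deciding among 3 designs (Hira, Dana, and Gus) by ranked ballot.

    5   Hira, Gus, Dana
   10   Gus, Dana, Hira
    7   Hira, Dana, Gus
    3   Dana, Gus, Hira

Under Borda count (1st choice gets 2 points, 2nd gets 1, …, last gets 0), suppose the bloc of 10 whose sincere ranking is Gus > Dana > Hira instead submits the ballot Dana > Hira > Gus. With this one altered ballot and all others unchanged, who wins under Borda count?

Borda totals with the altered ballot: Hira 34, Dana 33, Gus 8.
The switch changes the winner from Gus to Hira.

Hira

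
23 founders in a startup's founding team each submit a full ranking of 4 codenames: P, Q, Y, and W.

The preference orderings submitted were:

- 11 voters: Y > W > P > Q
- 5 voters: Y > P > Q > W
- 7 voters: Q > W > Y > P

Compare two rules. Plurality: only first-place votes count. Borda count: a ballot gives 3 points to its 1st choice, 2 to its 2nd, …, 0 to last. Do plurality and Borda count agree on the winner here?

Plurality first-place counts: P 0, Q 7, Y 16, W 0 → Y.
Borda totals: P 21, Q 26, Y 55, W 36 → Y.
The two rules agree on Y.

Yes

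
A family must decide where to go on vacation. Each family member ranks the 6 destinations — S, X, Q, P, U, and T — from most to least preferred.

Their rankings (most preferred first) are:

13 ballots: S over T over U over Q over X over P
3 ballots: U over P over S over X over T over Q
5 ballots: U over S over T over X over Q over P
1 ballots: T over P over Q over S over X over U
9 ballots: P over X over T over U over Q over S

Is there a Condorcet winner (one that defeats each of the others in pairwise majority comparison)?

No

Head-to-head results (31 voters total):
S vs X: S wins 22–9.
S vs Q: S wins 21–10.
S vs P: S wins 18–13.
S vs U: U wins 17–14.
S vs T: S wins 21–10.
X vs Q: X wins 17–14.
X vs P: X wins 18–13.
X vs U: U wins 21–10.
X vs T: T wins 19–12.
Q vs P: Q wins 18–13.
Q vs U: U wins 30–1.
Q vs T: T wins 31–0.
P vs U: U wins 21–10.
P vs T: T wins 19–12.
U vs T: T wins 23–8.
No candidate beats all others: S beats T beats U beats S, a majority cycle.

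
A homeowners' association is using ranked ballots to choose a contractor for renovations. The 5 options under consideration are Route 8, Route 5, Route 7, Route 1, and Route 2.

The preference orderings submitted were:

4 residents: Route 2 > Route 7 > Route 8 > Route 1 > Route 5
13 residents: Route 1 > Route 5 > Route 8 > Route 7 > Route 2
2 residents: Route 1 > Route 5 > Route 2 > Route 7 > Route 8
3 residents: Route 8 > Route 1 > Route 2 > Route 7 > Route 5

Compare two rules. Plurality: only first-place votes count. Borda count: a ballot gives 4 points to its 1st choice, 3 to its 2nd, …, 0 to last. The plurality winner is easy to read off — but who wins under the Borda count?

Route 1

Plurality first-place counts: Route 8 3, Route 5 0, Route 7 0, Route 1 15, Route 2 4 → Route 1.
Borda totals: Route 8 46, Route 5 45, Route 7 30, Route 1 73, Route 2 26 → Route 1.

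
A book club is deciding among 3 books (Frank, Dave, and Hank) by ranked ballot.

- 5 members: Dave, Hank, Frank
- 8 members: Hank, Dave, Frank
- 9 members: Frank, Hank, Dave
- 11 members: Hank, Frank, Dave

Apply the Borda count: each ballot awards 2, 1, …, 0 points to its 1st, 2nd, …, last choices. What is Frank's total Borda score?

29

Borda scores:
  Frank: 5·0 + 8·0 + 9·2 + 11·1 = 29
  Dave: 5·2 + 8·1 + 9·0 + 11·0 = 18
  Hank: 5·1 + 8·2 + 9·1 + 11·2 = 52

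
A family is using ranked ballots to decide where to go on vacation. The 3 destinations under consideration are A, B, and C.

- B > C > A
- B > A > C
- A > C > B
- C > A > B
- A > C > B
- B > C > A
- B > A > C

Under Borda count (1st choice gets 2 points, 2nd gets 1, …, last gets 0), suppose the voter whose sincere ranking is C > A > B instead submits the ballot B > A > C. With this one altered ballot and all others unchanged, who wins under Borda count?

B

Borda totals with the altered ballot: A 7, B 10, C 4.
The winner is unchanged: still B.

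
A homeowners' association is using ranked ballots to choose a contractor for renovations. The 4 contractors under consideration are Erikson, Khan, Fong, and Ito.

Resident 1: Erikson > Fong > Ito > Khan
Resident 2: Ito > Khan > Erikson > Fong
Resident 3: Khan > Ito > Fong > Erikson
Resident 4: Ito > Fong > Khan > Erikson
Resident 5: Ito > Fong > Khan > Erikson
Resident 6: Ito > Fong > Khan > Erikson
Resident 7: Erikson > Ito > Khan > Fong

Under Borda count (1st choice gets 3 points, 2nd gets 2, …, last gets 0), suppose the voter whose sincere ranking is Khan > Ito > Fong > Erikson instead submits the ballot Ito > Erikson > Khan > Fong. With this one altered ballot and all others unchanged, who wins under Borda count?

Ito

Borda totals with the altered ballot: Erikson 9, Khan 7, Fong 8, Ito 18.
The winner is unchanged: still Ito.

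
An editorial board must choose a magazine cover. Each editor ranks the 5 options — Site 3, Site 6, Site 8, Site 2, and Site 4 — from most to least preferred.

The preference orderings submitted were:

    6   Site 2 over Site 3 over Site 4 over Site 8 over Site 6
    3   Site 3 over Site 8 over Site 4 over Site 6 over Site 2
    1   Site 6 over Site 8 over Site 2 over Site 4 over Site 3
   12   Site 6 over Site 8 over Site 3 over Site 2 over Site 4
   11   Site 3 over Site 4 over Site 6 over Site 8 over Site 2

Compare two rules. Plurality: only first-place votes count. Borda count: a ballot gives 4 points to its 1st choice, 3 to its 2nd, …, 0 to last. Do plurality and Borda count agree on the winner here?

Yes

Plurality first-place counts: Site 3 14, Site 6 13, Site 8 0, Site 2 6, Site 4 0 → Site 3.
Borda totals: Site 3 98, Site 6 77, Site 8 65, Site 2 38, Site 4 52 → Site 3.
The two rules agree on Site 3.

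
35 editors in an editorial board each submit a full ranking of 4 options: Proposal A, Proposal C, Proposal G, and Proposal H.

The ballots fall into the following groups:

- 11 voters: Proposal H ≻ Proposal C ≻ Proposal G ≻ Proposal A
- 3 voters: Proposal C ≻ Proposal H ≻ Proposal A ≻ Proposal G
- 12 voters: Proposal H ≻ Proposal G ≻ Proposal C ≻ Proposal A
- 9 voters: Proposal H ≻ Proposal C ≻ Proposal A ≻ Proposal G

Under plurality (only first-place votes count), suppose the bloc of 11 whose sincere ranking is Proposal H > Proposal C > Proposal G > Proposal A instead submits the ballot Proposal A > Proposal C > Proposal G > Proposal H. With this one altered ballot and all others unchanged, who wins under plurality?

First-place totals with the altered ballot: Proposal A 11, Proposal C 3, Proposal G 0, Proposal H 21.
The winner is unchanged: still Proposal H.

Proposal H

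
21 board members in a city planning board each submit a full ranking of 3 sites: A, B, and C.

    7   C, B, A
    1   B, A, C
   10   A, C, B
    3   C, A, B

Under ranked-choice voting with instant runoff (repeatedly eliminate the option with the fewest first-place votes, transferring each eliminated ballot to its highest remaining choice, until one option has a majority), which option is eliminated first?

Round 1: A 10, C 10, B 1. B has the fewest and is eliminated.
Round 2: A 11, C 10. A has a majority.

B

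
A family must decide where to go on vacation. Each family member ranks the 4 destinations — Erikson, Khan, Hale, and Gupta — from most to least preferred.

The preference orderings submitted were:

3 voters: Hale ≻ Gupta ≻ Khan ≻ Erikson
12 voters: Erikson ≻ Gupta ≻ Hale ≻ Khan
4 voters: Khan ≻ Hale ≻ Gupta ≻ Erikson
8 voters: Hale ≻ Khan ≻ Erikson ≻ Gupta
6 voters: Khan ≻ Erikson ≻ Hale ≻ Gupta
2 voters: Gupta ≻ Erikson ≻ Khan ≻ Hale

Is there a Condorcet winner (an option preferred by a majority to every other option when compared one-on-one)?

No

Head-to-head results (35 voters total):
Erikson vs Khan: Khan wins 21–14.
Erikson vs Hale: Erikson wins 20–15.
Erikson vs Gupta: Erikson wins 26–9.
Khan vs Hale: Hale wins 23–12.
Khan vs Gupta: Khan wins 18–17.
Hale vs Gupta: Hale wins 21–14.
No candidate beats all others: Erikson beats Hale beats Khan beats Erikson, a majority cycle.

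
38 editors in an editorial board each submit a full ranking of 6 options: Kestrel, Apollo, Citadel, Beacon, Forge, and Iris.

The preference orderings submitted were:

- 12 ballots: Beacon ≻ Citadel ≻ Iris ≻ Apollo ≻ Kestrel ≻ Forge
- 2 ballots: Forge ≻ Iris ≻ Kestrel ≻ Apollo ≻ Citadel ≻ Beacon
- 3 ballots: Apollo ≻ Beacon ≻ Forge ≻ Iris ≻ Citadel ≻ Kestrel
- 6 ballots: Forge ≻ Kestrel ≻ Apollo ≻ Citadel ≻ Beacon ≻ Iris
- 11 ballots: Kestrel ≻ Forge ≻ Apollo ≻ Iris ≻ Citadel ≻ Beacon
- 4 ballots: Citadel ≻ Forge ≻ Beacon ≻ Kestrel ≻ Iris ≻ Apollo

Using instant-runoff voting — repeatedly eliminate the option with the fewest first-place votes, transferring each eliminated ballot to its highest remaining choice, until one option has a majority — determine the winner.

Forge

Round 1: Beacon 12, Kestrel 11, Forge 8, Citadel 4, Apollo 3, Iris 0. Iris has the fewest and is eliminated.
Round 2: Beacon 12, Kestrel 11, Forge 8, Citadel 4, Apollo 3. Apollo has the fewest and is eliminated.
Round 3: Beacon 15, Kestrel 11, Forge 8, Citadel 4. Citadel has the fewest and is eliminated.
Round 4: Beacon 15, Forge 12, Kestrel 11. Kestrel has the fewest and is eliminated.
Round 5: Forge 23, Beacon 15. Forge has a majority.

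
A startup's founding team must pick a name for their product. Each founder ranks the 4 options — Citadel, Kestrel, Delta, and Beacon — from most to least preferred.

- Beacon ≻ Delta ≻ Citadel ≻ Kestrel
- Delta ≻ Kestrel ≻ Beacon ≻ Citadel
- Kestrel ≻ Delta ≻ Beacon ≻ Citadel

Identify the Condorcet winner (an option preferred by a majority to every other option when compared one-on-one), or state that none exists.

Delta

Head-to-head results (3 voters total):
Citadel vs Kestrel: Kestrel wins 2–1.
Citadel vs Delta: Delta wins 3–0.
Citadel vs Beacon: Beacon wins 3–0.
Kestrel vs Delta: Delta wins 2–1.
Kestrel vs Beacon: Kestrel wins 2–1.
Delta vs Beacon: Delta wins 2–1.
Delta beats each rival — Citadel (3–0), Kestrel (2–1), Beacon (2–1) — so Delta is the Condorcet winner.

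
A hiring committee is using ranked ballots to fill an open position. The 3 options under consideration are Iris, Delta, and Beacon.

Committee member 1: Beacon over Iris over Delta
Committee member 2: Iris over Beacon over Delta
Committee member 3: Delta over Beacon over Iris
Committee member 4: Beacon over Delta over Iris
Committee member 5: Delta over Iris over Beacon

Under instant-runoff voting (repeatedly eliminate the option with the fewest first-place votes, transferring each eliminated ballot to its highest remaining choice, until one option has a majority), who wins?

Round 1: Delta 2, Beacon 2, Iris 1. Iris has the fewest and is eliminated.
Round 2: Beacon 3, Delta 2. Beacon has a majority.

Beacon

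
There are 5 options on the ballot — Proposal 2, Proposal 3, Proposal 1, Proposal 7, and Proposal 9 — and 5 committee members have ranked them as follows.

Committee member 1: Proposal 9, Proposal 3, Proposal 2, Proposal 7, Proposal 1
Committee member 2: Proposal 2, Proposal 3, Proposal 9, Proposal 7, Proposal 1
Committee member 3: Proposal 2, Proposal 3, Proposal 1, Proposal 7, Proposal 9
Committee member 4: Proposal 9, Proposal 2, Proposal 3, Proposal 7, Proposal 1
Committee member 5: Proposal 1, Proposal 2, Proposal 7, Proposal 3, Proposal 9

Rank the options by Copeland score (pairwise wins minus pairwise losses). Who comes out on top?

Pairwise results:
  Proposal 2 vs Proposal 3: Proposal 2 wins 4–1.
  Proposal 2 vs Proposal 1: Proposal 2 wins 4–1.
  Proposal 2 vs Proposal 7: Proposal 2 wins 5–0.
  Proposal 2 vs Proposal 9: Proposal 2 wins 3–2.
  Proposal 3 vs Proposal 1: Proposal 3 wins 4–1.
  Proposal 3 vs Proposal 7: Proposal 3 wins 4–1.
  Proposal 3 vs Proposal 9: Proposal 3 wins 3–2.
  Proposal 1 vs Proposal 7: Proposal 7 wins 3–2.
  Proposal 1 vs Proposal 9: Proposal 9 wins 3–2.
  Proposal 7 vs Proposal 9: Proposal 9 wins 3–2.
Copeland scores (wins − losses):
  Proposal 2: 4 − 0 = 4
  Proposal 3: 3 − 1 = 2
  Proposal 1: 0 − 4 = -4
  Proposal 7: 1 − 3 = -2
  Proposal 9: 2 − 2 = 0
Proposal 2 has the best Copeland score.

Proposal 2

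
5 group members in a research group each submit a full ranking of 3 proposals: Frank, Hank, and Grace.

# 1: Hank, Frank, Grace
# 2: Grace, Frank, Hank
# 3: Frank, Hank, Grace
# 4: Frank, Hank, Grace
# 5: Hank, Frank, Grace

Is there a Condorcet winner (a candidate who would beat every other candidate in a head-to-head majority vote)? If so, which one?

Head-to-head results (5 voters total):
Frank vs Hank: Frank wins 3–2.
Frank vs Grace: Frank wins 4–1.
Hank vs Grace: Hank wins 4–1.
Frank beats each rival — Hank (3–2), Grace (4–1) — so Frank is the Condorcet winner.

Frank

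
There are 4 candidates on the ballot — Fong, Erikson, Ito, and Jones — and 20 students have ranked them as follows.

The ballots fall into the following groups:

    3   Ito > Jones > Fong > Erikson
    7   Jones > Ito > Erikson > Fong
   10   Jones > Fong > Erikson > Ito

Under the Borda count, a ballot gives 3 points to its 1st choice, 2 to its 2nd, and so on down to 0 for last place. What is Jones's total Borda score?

57

Borda scores:
  Fong: 3·1 + 7·0 + 10·2 = 23
  Erikson: 3·0 + 7·1 + 10·1 = 17
  Ito: 3·3 + 7·2 + 10·0 = 23
  Jones: 3·2 + 7·3 + 10·3 = 57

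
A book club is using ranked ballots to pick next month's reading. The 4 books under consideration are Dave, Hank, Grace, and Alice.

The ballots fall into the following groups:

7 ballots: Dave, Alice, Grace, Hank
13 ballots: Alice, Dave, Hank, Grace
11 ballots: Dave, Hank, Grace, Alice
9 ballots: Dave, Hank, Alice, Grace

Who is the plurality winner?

First-place vote totals:
  Dave: 27
  Hank: 0
  Grace: 0
  Alice: 13
Dave has the most first-place votes.

Dave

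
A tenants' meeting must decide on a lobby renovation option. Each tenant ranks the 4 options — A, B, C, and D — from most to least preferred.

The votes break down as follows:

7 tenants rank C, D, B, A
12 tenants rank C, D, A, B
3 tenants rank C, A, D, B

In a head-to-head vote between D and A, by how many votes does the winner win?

16

Ballots ranking D above A: 7+12 = 19.
Ballots ranking A above D: 3.
D wins 19–3, a margin of 16.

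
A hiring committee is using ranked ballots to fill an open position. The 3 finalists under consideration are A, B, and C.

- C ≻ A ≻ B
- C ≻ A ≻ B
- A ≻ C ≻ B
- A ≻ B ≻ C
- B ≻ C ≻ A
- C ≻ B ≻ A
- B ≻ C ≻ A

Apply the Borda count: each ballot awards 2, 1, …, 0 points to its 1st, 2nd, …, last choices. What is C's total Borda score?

Borda scores:
  A: 1 + 1 + 2 + 2 + 0 + 0 + 0 = 6
  B: 0 + 0 + 0 + 1 + 2 + 1 + 2 = 6
  C: 2 + 2 + 1 + 0 + 1 + 2 + 1 = 9

9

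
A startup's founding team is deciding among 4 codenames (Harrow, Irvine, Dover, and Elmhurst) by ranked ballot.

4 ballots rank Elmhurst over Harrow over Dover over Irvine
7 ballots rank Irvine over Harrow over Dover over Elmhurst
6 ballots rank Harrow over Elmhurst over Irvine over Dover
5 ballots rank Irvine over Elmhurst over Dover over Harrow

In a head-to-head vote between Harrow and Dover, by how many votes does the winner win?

Ballots ranking Harrow above Dover: 4+7+6 = 17.
Ballots ranking Dover above Harrow: 5.
Harrow wins 17–5, a margin of 12.

12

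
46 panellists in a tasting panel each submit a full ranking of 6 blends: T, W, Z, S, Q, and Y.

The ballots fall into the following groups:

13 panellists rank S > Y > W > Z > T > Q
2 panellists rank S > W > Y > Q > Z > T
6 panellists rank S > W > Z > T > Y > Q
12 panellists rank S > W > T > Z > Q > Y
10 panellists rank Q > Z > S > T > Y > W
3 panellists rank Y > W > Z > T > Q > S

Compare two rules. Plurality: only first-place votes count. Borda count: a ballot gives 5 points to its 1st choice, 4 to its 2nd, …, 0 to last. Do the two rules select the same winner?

Yes

Plurality first-place counts: T 0, W 0, Z 0, S 33, Q 10, Y 3 → S.
Borda totals: T 87, W 131, Z 119, S 195, Q 69, Y 89 → S.
The two rules agree on S.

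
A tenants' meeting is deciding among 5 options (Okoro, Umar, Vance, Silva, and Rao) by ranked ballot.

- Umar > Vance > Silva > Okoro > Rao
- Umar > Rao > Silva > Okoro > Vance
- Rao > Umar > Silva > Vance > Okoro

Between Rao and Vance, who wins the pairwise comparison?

Ballots ranking Rao above Vance: 2.
Ballots ranking Vance above Rao: 1.
Rao wins the head-to-head, 2–1.

Rao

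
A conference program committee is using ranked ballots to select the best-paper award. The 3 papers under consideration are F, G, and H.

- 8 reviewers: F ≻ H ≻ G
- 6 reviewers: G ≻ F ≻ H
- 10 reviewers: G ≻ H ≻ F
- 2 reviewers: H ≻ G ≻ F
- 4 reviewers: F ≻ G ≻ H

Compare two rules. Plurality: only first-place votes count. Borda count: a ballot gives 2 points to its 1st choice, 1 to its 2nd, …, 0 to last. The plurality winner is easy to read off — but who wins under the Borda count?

G

Plurality first-place counts: F 12, G 16, H 2 → G.
Borda totals: F 30, G 38, H 22 → G.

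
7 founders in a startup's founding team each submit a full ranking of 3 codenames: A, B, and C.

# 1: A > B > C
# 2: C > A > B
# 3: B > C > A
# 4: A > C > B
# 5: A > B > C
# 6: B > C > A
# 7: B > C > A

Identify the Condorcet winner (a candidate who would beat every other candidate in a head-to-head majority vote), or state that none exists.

Head-to-head results (7 voters total):
A vs B: A wins 4–3.
A vs C: C wins 4–3.
B vs C: B wins 5–2.
No candidate beats all others: A beats B beats C beats A, a majority cycle.

None — there is no Condorcet winner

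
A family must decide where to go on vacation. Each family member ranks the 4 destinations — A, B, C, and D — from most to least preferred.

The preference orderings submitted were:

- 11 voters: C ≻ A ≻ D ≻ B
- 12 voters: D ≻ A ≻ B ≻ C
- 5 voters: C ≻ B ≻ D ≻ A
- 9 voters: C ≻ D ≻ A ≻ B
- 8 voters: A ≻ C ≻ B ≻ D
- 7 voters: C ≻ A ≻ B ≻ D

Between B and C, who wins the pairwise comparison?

Ballots ranking B above C: 12.
Ballots ranking C above B: 11+5+9+8+7 = 40.
C wins the head-to-head, 40–12.

C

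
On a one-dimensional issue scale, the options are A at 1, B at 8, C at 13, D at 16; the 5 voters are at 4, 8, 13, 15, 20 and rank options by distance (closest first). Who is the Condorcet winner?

With single-peaked preferences on a line, the Condorcet winner is the candidate closest to the median voter.
The median voter (position 13) is closest to C at 13.
Check: C vs B — voters closer to C: 3 of 5.

C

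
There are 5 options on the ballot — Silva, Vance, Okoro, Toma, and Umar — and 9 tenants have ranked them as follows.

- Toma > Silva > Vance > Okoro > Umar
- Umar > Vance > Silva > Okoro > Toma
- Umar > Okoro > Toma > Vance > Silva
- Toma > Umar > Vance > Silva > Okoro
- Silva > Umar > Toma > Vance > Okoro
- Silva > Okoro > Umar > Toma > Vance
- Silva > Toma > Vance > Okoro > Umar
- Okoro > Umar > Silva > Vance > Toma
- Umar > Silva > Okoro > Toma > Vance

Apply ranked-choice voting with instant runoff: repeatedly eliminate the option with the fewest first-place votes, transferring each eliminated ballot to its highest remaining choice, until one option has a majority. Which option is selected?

Umar

Round 1: Silva 3, Umar 3, Toma 2, Okoro 1, Vance 0. Vance has the fewest and is eliminated.
Round 2: Silva 3, Umar 3, Toma 2, Okoro 1. Okoro has the fewest and is eliminated.
Round 3: Umar 4, Silva 3, Toma 2. Toma has the fewest and is eliminated.
Round 4: Umar 5, Silva 4. Umar has a majority.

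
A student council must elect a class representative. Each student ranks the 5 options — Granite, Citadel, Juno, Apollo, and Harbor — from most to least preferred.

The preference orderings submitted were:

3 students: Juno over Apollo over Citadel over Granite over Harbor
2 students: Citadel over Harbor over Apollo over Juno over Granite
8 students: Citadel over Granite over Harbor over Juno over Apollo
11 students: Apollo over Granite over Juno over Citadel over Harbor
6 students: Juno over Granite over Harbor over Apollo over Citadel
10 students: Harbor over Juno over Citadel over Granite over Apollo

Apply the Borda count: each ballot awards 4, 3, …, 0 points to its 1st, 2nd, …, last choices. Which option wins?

Borda scores:
  Granite: 3·1 + 2·0 + 8·3 + 11·3 + 6·3 + 10·1 = 88
  Citadel: 3·2 + 2·4 + 8·4 + 11·1 + 6·0 + 10·2 = 77
  Juno: 3·4 + 2·1 + 8·1 + 11·2 + 6·4 + 10·3 = 98
  Apollo: 3·3 + 2·2 + 8·0 + 11·4 + 6·1 + 10·0 = 63
  Harbor: 3·0 + 2·3 + 8·2 + 11·0 + 6·2 + 10·4 = 74
Juno has the highest total.

Juno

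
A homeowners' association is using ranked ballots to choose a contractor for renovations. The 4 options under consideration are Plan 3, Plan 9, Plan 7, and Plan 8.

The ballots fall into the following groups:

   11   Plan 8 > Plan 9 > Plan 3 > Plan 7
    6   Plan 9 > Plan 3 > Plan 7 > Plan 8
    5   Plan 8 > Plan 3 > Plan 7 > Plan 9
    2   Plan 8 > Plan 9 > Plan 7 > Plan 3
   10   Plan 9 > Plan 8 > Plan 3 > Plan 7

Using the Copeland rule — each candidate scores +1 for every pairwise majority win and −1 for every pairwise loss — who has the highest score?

Pairwise results:
  Plan 3 vs Plan 9: Plan 9 wins 29–5.
  Plan 3 vs Plan 7: Plan 3 wins 32–2.
  Plan 3 vs Plan 8: Plan 8 wins 28–6.
  Plan 9 vs Plan 7: Plan 9 wins 29–5.
  Plan 9 vs Plan 8: Plan 8 wins 18–16.
  Plan 7 vs Plan 8: Plan 8 wins 28–6.
Copeland scores (wins − losses):
  Plan 3: 1 − 2 = -1
  Plan 9: 2 − 1 = 1
  Plan 7: 0 − 3 = -3
  Plan 8: 3 − 0 = 3
Plan 8 has the best Copeland score.

Plan 8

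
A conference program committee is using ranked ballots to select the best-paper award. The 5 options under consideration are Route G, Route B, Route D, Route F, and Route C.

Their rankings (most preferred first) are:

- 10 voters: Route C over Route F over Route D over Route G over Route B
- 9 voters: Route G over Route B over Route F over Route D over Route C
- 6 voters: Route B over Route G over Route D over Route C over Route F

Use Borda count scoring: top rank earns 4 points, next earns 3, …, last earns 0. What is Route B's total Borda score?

Borda scores:
  Route G: 10·1 + 9·4 + 6·3 = 64
  Route B: 10·0 + 9·3 + 6·4 = 51
  Route D: 10·2 + 9·1 + 6·2 = 41
  Route F: 10·3 + 9·2 + 6·0 = 48
  Route C: 10·4 + 9·0 + 6·1 = 46

51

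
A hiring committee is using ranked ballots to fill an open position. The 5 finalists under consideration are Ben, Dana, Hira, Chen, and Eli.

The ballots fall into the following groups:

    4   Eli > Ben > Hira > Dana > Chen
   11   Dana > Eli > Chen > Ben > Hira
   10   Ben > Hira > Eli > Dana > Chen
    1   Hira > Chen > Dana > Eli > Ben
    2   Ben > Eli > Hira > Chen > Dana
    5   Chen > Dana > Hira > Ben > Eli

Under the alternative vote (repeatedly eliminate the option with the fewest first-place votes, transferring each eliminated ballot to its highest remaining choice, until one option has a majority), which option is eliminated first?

Round 1: Ben 12, Dana 11, Chen 5, Eli 4, Hira 1. Hira has the fewest and is eliminated.
Round 2: Ben 12, Dana 11, Chen 6, Eli 4. Eli has the fewest and is eliminated.
Round 3: Ben 16, Dana 11, Chen 6. Chen has the fewest and is eliminated.
Round 4: Dana 17, Ben 16. Dana has a majority.

Hira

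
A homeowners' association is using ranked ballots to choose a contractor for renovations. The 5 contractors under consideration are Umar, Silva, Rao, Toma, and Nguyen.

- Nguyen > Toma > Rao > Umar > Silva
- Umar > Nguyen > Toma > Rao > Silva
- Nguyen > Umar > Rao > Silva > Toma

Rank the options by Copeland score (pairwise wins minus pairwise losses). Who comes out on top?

Nguyen

Pairwise results:
  Umar vs Silva: Umar wins 3–0.
  Umar vs Rao: Umar wins 2–1.
  Umar vs Toma: Umar wins 2–1.
  Umar vs Nguyen: Nguyen wins 2–1.
  Silva vs Rao: Rao wins 3–0.
  Silva vs Toma: Toma wins 2–1.
  Silva vs Nguyen: Nguyen wins 3–0.
  Rao vs Toma: Toma wins 2–1.
  Rao vs Nguyen: Nguyen wins 3–0.
  Toma vs Nguyen: Nguyen wins 3–0.
Copeland scores (wins − losses):
  Umar: 3 − 1 = 2
  Silva: 0 − 4 = -4
  Rao: 1 − 3 = -2
  Toma: 2 − 2 = 0
  Nguyen: 4 − 0 = 4
Nguyen has the best Copeland score.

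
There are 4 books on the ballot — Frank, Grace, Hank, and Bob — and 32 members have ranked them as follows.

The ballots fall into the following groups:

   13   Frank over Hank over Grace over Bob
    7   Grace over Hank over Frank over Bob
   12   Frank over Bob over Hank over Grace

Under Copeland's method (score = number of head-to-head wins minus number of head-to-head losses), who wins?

Pairwise results:
  Frank vs Grace: Frank wins 25–7.
  Frank vs Hank: Frank wins 25–7.
  Frank vs Bob: Frank wins 32–0.
  Grace vs Hank: Hank wins 25–7.
  Grace vs Bob: Grace wins 20–12.
  Hank vs Bob: Hank wins 20–12.
Copeland scores (wins − losses):
  Frank: 3 − 0 = 3
  Grace: 1 − 2 = -1
  Hank: 2 − 1 = 1
  Bob: 0 − 3 = -3
Frank has the best Copeland score.

Frank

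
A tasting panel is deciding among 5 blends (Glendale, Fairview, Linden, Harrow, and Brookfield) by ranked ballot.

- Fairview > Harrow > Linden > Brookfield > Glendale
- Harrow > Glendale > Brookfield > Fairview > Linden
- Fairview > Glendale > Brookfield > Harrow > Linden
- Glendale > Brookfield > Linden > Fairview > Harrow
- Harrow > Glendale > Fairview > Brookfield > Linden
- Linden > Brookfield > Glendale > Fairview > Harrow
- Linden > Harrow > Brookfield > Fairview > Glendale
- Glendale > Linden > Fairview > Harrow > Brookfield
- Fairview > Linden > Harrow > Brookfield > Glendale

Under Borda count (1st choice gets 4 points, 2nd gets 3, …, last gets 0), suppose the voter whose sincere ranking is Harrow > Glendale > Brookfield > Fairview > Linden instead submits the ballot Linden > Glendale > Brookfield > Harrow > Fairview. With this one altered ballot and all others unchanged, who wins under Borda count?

Borda totals with the altered ballot: Glendale 19, Fairview 19, Linden 22, Harrow 15, Brookfield 15.
The switch changes the winner from Fairview to Linden.

Linden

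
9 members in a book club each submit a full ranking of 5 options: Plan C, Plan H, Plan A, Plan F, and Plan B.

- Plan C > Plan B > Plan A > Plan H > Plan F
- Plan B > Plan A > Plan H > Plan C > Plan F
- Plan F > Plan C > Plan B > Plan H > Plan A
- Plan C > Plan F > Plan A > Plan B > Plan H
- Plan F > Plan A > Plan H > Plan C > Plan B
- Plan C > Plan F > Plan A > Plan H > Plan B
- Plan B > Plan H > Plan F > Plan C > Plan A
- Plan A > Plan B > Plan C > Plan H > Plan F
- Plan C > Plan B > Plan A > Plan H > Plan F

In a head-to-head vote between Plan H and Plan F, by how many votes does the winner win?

1

Ballots ranking Plan H above Plan F: 5.
Ballots ranking Plan F above Plan H: 4.
Plan H wins 5–4, a margin of 1.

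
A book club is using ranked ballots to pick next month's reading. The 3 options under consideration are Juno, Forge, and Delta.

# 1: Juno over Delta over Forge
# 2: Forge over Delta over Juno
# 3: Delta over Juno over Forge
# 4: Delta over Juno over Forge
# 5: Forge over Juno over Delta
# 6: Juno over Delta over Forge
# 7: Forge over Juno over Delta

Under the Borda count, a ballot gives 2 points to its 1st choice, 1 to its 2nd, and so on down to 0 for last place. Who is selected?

Juno

Borda scores:
  Juno: 2 + 0 + 1 + 1 + 1 + 2 + 1 = 8
  Forge: 0 + 2 + 0 + 0 + 2 + 0 + 2 = 6
  Delta: 1 + 1 + 2 + 2 + 0 + 1 + 0 = 7
Juno has the highest total.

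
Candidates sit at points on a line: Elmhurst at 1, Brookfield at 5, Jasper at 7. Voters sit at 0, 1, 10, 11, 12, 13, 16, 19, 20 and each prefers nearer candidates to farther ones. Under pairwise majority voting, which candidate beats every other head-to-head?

With single-peaked preferences on a line, the Condorcet winner is the candidate closest to the median voter.
The median voter (position 12) is closest to Jasper at 7.
Check: Jasper vs Elmhurst — voters closer to Jasper: 7 of 9.

Jasper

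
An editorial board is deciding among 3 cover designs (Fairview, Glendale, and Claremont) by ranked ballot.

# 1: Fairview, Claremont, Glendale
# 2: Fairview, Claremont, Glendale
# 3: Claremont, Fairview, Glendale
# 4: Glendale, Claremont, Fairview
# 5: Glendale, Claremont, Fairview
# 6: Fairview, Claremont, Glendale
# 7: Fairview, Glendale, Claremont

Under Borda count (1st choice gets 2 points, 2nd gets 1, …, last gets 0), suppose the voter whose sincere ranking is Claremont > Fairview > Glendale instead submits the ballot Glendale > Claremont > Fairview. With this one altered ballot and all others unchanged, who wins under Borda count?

Borda totals with the altered ballot: Fairview 8, Glendale 7, Claremont 6.
The winner is unchanged: still Fairview.

Fairview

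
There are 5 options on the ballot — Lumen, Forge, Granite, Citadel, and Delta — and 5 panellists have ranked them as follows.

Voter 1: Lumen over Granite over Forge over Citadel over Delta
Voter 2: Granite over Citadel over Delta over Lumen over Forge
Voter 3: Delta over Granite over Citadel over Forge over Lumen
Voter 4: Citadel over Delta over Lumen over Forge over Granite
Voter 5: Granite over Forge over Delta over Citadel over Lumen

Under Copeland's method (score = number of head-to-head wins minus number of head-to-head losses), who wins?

Pairwise results:
  Lumen vs Forge: Lumen wins 3–2.
  Lumen vs Granite: Granite wins 3–2.
  Lumen vs Citadel: Citadel wins 4–1.
  Lumen vs Delta: Delta wins 4–1.
  Forge vs Granite: Granite wins 4–1.
  Forge vs Citadel: Citadel wins 3–2.
  Forge vs Delta: Delta wins 3–2.
  Granite vs Citadel: Granite wins 4–1.
  Granite vs Delta: Granite wins 3–2.
  Citadel vs Delta: Citadel wins 3–2.
Copeland scores (wins − losses):
  Lumen: 1 − 3 = -2
  Forge: 0 − 4 = -4
  Granite: 4 − 0 = 4
  Citadel: 3 − 1 = 2
  Delta: 2 − 2 = 0
Granite has the best Copeland score.

Granite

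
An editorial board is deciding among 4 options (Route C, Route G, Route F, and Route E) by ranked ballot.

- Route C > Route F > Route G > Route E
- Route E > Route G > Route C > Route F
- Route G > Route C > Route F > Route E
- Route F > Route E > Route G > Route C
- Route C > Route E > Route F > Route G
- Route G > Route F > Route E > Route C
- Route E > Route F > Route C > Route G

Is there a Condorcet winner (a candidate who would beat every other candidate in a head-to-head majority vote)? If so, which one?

No Condorcet winner

Head-to-head results (7 voters total):
Route C vs Route G: Route G wins 4–3.
Route C vs Route F: Route C wins 4–3.
Route C vs Route E: Route E wins 4–3.
Route G vs Route F: Route F wins 4–3.
Route G vs Route E: Route E wins 4–3.
Route F vs Route E: Route F wins 4–3.
No candidate beats all others: Route C beats Route F beats Route G beats Route C, a majority cycle.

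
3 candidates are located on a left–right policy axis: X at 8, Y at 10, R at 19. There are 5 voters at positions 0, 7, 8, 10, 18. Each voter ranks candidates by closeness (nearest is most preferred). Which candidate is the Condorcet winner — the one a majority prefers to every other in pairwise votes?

With single-peaked preferences on a line, the Condorcet winner is the candidate closest to the median voter.
The median voter (position 8) is closest to X at 8.
Check: X vs Y — voters closer to X: 3 of 5.

X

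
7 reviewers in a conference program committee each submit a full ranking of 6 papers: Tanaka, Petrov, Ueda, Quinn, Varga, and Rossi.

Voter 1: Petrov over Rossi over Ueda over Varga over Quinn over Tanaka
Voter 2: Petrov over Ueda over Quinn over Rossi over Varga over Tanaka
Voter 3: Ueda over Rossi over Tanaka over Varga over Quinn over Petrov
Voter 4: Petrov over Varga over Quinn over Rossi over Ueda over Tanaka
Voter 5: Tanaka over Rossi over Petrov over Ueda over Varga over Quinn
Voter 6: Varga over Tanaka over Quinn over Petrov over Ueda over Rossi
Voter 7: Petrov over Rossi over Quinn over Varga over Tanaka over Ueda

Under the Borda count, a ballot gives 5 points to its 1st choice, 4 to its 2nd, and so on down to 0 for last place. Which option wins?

Borda scores:
  Tanaka: 0 + 0 + 3 + 0 + 5 + 4 + 1 = 13
  Petrov: 5 + 5 + 0 + 5 + 3 + 2 + 5 = 25
  Ueda: 3 + 4 + 5 + 1 + 2 + 1 + 0 = 16
  Quinn: 1 + 3 + 1 + 3 + 0 + 3 + 3 = 14
  Varga: 2 + 1 + 2 + 4 + 1 + 5 + 2 = 17
  Rossi: 4 + 2 + 4 + 2 + 4 + 0 + 4 = 20
Petrov has the highest total.

Petrov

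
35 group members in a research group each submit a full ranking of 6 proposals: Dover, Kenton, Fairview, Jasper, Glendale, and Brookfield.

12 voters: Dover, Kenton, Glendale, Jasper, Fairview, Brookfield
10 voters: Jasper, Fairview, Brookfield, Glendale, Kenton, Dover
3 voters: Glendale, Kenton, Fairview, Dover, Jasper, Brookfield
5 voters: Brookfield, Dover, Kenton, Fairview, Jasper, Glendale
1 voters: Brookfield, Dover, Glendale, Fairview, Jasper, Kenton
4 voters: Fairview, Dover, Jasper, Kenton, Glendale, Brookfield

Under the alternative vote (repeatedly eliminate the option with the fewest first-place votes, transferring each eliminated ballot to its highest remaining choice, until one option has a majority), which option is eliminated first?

Kenton

Round 1: Dover 12, Jasper 10, Brookfield 6, Fairview 4, Glendale 3, Kenton 0. Kenton has the fewest and is eliminated.
Round 2: Dover 12, Jasper 10, Brookfield 6, Fairview 4, Glendale 3. Glendale has the fewest and is eliminated.
Round 3: Dover 12, Jasper 10, Fairview 7, Brookfield 6. Brookfield has the fewest and is eliminated.
Round 4: Dover 18, Jasper 10, Fairview 7. Dover has a majority.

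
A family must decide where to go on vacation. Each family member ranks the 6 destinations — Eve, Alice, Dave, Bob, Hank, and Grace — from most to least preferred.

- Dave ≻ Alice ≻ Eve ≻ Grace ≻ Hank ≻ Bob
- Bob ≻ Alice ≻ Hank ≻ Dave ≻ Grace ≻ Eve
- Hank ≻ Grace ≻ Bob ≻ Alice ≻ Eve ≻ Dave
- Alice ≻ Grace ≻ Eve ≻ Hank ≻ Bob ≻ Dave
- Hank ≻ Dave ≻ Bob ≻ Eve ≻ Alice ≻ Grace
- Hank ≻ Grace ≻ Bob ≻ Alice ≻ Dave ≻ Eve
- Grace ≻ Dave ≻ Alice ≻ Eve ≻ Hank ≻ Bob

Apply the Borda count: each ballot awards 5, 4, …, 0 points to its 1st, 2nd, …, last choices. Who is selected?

Hank

Borda scores:
  Eve: 3 + 0 + 1 + 3 + 2 + 0 + 2 = 11
  Alice: 4 + 4 + 2 + 5 + 1 + 2 + 3 = 21
  Dave: 5 + 2 + 0 + 0 + 4 + 1 + 4 = 16
  Bob: 0 + 5 + 3 + 1 + 3 + 3 + 0 = 15
  Hank: 1 + 3 + 5 + 2 + 5 + 5 + 1 = 22
  Grace: 2 + 1 + 4 + 4 + 0 + 4 + 5 = 20
Hank has the highest total.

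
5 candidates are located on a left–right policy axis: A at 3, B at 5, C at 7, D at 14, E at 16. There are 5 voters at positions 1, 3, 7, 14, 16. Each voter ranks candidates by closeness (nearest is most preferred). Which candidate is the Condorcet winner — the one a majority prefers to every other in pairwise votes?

C

With single-peaked preferences on a line, the Condorcet winner is the candidate closest to the median voter.
The median voter (position 7) is closest to C at 7.
Check: C vs E — voters closer to C: 3 of 5.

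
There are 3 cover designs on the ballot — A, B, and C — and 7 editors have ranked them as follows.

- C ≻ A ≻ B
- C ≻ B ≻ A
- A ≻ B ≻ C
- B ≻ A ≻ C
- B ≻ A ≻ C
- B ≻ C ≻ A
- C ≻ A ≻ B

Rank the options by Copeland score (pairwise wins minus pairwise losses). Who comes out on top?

B

Pairwise results:
  A vs B: B wins 4–3.
  A vs C: C wins 4–3.
  B vs C: B wins 4–3.
Copeland scores (wins − losses):
  A: 0 − 2 = -2
  B: 2 − 0 = 2
  C: 1 − 1 = 0
B has the best Copeland score.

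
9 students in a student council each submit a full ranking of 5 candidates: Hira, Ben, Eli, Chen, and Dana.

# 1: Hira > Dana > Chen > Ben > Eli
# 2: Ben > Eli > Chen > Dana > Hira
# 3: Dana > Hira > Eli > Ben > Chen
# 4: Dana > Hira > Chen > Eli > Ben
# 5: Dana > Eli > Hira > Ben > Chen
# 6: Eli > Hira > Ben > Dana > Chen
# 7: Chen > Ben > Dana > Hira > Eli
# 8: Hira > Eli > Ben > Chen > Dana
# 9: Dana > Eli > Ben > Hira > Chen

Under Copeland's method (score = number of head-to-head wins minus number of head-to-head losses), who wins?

Pairwise results:
  Hira vs Ben: Hira wins 6–3.
  Hira vs Eli: Hira wins 5–4.
  Hira vs Chen: Hira wins 7–2.
  Hira vs Dana: Dana wins 6–3.
  Ben vs Eli: Eli wins 6–3.
  Ben vs Chen: Ben wins 6–3.
  Ben vs Dana: Dana wins 5–4.
  Eli vs Chen: Eli wins 6–3.
  Eli vs Dana: Dana wins 6–3.
  Chen vs Dana: Dana wins 6–3.
Copeland scores (wins − losses):
  Hira: 3 − 1 = 2
  Ben: 1 − 3 = -2
  Eli: 2 − 2 = 0
  Chen: 0 − 4 = -4
  Dana: 4 − 0 = 4
Dana has the best Copeland score.

Dana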